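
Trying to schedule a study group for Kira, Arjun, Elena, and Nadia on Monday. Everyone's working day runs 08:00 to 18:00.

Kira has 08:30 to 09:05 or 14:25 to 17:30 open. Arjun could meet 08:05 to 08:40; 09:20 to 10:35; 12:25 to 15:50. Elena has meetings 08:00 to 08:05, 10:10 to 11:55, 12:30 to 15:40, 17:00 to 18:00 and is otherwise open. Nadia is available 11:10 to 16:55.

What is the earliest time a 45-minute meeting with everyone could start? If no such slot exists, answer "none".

Kira free: 08:30-09:05, 14:25-17:30.
Arjun free: 08:05-08:40, 09:20-10:35, 12:25-15:50.
Elena free: 08:05-10:10, 11:55-12:30, 15:40-17:00 (invert busy blocks within the working day).
Nadia free: 11:10-16:55.
Kira ∩ Arjun: 08:30-08:40, 14:25-15:50.
Kira ∩ Arjun ∩ Elena: 08:30-08:40, 15:40-15:50.
Kira ∩ Arjun ∩ Elena ∩ Nadia: 15:40-15:50.
Those are the intersection windows.
No common window is at least 45 minutes long.

none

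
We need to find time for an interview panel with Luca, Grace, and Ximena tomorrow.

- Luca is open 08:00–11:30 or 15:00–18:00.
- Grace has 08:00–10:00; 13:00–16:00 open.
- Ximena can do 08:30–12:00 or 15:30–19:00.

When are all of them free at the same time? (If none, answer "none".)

08:30-10:00, 15:30-16:00

Luca ∩ Grace: 08:00-10:00, 15:00-16:00.
Luca ∩ Grace ∩ Ximena: 08:30-10:00, 15:30-16:00.
So the common availability across everyone is 08:30-10:00, 15:30-16:00.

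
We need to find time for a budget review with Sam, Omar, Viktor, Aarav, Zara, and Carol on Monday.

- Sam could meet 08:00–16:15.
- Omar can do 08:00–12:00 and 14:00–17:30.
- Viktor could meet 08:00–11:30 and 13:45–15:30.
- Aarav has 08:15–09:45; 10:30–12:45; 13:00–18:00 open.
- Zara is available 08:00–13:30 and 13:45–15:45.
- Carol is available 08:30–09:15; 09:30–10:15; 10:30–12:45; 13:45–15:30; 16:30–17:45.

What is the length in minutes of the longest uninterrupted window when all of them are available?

90

Sam ∩ Omar: 08:00-12:00, 14:00-16:15.
Sam ∩ Omar ∩ Viktor: 08:00-11:30, 14:00-15:30.
Sam ∩ Omar ∩ Viktor ∩ Aarav: 08:15-09:45, 10:30-11:30, 14:00-15:30.
Sam ∩ Omar ∩ Viktor ∩ Aarav ∩ Zara: 08:15-09:45, 10:30-11:30, 14:00-15:30.
Sam ∩ Omar ∩ Viktor ∩ Aarav ∩ Zara ∩ Carol: 08:30-09:15, 09:30-09:45, 10:30-11:30, 14:00-15:30.
The longest is 14:00-15:30 at 90 minutes.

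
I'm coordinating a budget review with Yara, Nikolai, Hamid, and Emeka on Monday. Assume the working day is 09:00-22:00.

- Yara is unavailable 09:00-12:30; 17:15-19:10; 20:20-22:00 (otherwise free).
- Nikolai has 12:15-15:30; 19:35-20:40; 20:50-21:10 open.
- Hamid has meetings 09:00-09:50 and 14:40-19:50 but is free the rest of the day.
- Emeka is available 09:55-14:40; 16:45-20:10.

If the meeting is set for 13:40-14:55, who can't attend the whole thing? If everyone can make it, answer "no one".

Emeka, Hamid

Yara free: 12:30-17:15, 19:10-20:20 (invert busy blocks within the working day).
Nikolai free: 12:15-15:30, 19:35-20:40, 20:50-21:10.
Hamid free: 09:50-14:40, 19:50-22:00 (invert busy blocks within the working day).
Emeka free: 09:55-14:40, 16:45-20:10.
Yara: free for 13:40-14:55. Nikolai: free for 13:40-14:55. Hamid: not fully free for 13:40-14:55. Emeka: not fully free for 13:40-14:55.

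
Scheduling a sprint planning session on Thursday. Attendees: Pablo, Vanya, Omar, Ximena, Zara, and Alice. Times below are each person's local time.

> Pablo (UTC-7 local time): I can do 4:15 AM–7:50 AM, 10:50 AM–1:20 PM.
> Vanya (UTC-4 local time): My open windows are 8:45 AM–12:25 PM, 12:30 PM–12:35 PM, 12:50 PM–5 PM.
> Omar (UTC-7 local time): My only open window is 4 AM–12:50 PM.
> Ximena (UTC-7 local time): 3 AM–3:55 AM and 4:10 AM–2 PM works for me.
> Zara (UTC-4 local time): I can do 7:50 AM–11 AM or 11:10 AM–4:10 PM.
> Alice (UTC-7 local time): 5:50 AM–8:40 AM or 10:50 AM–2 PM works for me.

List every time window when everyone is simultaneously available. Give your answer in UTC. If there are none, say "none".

Pablo in UTC: 11:15-14:50, 17:50-20:20 (add 7h to convert from UTC-7).
Vanya in UTC: 12:45-16:25, 16:30-16:35, 16:50-21:00 (add 4h to convert from UTC-4).
Omar in UTC: 11:00-19:50 (add 7h to convert from UTC-7).
Ximena in UTC: 10:00-10:55, 11:10-21:00 (add 7h to convert from UTC-7).
Zara in UTC: 11:50-15:00, 15:10-20:10 (add 4h to convert from UTC-4).
Alice in UTC: 12:50-15:40, 17:50-21:00 (add 7h to convert from UTC-7).
Pablo ∩ Vanya: 12:45-14:50, 17:50-20:20.
Pablo ∩ Vanya ∩ Omar: 12:45-14:50, 17:50-19:50.
Pablo ∩ Vanya ∩ Omar ∩ Ximena: 12:45-14:50, 17:50-19:50.
Pablo ∩ Vanya ∩ Omar ∩ Ximena ∩ Zara: 12:45-14:50, 17:50-19:50.
Pablo ∩ Vanya ∩ Omar ∩ Ximena ∩ Zara ∩ Alice: 12:50-14:50, 17:50-19:50.

12:50-14:50, 17:50-19:50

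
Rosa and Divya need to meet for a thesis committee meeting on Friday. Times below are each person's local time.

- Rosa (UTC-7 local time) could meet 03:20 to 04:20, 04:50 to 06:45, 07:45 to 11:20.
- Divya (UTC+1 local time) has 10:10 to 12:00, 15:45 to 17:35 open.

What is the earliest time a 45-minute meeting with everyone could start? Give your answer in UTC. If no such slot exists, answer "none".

Rosa in UTC: 10:20-11:20, 11:50-13:45, 14:45-18:20 (add 7h to convert from UTC-7).
Divya in UTC: 09:10-11:00, 14:45-16:35 (subtract 1h to convert from UTC+1).
Rosa ∩ Divya: 10:20-11:00, 14:45-16:35.
Those are the intersection windows.
The first common window of at least 45 minutes is 14:45-16:35, so the earliest start is 14:45.

14:45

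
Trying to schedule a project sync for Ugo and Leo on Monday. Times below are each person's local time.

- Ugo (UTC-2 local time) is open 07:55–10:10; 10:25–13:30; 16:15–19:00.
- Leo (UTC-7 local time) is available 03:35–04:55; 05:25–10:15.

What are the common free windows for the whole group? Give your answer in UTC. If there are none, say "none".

10:35-11:55, 12:25-15:30

Ugo in UTC: 09:55-12:10, 12:25-15:30, 18:15-21:00 (add 2h to convert from UTC-2).
Leo in UTC: 10:35-11:55, 12:25-17:15 (add 7h to convert from UTC-7).
Ugo ∩ Leo: 10:35-11:55, 12:25-15:30.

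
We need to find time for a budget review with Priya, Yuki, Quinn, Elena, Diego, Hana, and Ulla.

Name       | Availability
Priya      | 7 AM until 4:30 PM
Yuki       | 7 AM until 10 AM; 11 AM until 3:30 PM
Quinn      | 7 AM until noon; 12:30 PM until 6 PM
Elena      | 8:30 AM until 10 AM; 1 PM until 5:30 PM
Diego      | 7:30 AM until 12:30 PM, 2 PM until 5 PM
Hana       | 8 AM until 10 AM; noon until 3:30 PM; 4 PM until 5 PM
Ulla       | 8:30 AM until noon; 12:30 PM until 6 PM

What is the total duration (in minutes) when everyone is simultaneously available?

Priya ∩ Yuki: 07:00-10:00, 11:00-15:30.
Priya ∩ Yuki ∩ Quinn: 07:00-10:00, 11:00-12:00, 12:30-15:30.
Priya ∩ Yuki ∩ Quinn ∩ Elena: 08:30-10:00, 13:00-15:30.
Priya ∩ Yuki ∩ Quinn ∩ Elena ∩ Diego: 08:30-10:00, 14:00-15:30.
Priya ∩ Yuki ∩ Quinn ∩ Elena ∩ Diego ∩ Hana: 08:30-10:00, 14:00-15:30.
Priya ∩ Yuki ∩ Quinn ∩ Elena ∩ Diego ∩ Hana ∩ Ulla: 08:30-10:00, 14:00-15:30.
Summing the common windows: 90 + 90 = 180 minutes.

180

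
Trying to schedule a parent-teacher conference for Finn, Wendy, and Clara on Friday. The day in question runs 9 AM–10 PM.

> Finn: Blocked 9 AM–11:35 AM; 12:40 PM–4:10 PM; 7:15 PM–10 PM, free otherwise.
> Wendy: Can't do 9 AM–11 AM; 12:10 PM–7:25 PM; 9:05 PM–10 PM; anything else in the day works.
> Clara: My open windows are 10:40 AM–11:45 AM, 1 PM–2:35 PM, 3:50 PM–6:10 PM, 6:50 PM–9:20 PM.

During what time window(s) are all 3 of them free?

Finn free: 11:35-12:40, 16:10-19:15 (invert busy blocks within the working day).
Wendy free: 11:00-12:10, 19:25-21:05 (invert busy blocks within the working day).
Clara free: 10:40-11:45, 13:00-14:35, 15:50-18:10, 18:50-21:20.
Finn ∩ Wendy: 11:35-12:10.
Finn ∩ Wendy ∩ Clara: 11:35-11:45.

11:35-11:45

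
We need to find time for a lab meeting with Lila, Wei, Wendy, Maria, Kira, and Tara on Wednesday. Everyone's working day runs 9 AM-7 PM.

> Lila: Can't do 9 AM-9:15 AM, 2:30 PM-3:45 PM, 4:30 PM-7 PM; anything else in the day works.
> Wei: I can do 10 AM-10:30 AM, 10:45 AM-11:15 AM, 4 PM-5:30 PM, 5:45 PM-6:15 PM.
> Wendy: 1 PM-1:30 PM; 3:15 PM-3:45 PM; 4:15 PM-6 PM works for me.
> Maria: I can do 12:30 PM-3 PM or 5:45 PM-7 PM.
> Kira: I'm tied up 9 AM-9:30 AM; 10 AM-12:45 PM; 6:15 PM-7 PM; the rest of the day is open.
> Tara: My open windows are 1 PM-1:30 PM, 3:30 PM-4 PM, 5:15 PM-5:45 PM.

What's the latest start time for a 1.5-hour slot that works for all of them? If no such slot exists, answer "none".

none

Lila free: 09:15-14:30, 15:45-16:30 (invert busy blocks within the working day).
Wei free: 10:00-10:30, 10:45-11:15, 16:00-17:30, 17:45-18:15.
Wendy free: 13:00-13:30, 15:15-15:45, 16:15-18:00.
Maria free: 12:30-15:00, 17:45-19:00.
Kira free: 09:30-10:00, 12:45-18:15 (invert busy blocks within the working day).
Tara free: 13:00-13:30, 15:30-16:00, 17:15-17:45.
Lila ∩ Wei: 10:00-10:30, 10:45-11:15, 16:00-16:30.
Lila ∩ Wei ∩ Wendy: 16:15-16:30.
Lila ∩ Wei ∩ Wendy ∩ Maria: ∅.
Lila ∩ Wei ∩ Wendy ∩ Maria ∩ Kira: ∅.
Lila ∩ Wei ∩ Wendy ∩ Maria ∩ Kira ∩ Tara: ∅.
There is no time when everyone is free.
No common window is at least 90 minutes long.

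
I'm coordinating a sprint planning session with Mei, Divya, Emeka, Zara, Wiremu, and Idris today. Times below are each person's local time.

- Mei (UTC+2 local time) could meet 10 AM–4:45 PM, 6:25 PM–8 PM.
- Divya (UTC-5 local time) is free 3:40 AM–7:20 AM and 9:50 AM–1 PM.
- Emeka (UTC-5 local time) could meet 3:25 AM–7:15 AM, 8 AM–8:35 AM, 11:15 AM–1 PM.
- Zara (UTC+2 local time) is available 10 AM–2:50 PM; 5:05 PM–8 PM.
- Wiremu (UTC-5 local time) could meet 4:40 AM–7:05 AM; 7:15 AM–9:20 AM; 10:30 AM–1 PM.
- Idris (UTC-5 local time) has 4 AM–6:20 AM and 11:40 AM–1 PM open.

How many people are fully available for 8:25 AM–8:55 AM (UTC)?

Mei in UTC: 08:00-14:45, 16:25-18:00 (subtract 2h to convert from UTC+2).
Divya in UTC: 08:40-12:20, 14:50-18:00 (add 5h to convert from UTC-5).
Emeka in UTC: 08:25-12:15, 13:00-13:35, 16:15-18:00 (add 5h to convert from UTC-5).
Zara in UTC: 08:00-12:50, 15:05-18:00 (subtract 2h to convert from UTC+2).
Wiremu in UTC: 09:40-12:05, 12:15-14:20, 15:30-18:00 (add 5h to convert from UTC-5).
Idris in UTC: 09:00-11:20, 16:40-18:00 (add 5h to convert from UTC-5).
Mei, Emeka, and Zara can make the full 08:25-08:55 slot — that's 3.

3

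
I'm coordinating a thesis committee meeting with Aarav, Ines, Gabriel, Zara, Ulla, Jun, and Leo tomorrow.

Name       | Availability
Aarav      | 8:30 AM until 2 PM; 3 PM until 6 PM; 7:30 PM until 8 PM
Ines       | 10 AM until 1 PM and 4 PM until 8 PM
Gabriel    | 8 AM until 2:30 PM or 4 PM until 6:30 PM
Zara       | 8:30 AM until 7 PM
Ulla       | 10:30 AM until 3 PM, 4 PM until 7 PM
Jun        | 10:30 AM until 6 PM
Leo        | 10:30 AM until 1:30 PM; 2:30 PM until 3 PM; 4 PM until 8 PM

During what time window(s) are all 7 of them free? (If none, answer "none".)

10:30-13:00, 16:00-18:00

Aarav ∩ Ines: 10:00-13:00, 16:00-18:00, 19:30-20:00.
Aarav ∩ Ines ∩ Gabriel: 10:00-13:00, 16:00-18:00.
Aarav ∩ Ines ∩ Gabriel ∩ Zara: 10:00-13:00, 16:00-18:00.
Aarav ∩ Ines ∩ Gabriel ∩ Zara ∩ Ulla: 10:30-13:00, 16:00-18:00.
Aarav ∩ Ines ∩ Gabriel ∩ Zara ∩ Ulla ∩ Jun: 10:30-13:00, 16:00-18:00.
Aarav ∩ Ines ∩ Gabriel ∩ Zara ∩ Ulla ∩ Jun ∩ Leo: 10:30-13:00, 16:00-18:00.
So the common availability across everyone is 10:30-13:00, 16:00-18:00.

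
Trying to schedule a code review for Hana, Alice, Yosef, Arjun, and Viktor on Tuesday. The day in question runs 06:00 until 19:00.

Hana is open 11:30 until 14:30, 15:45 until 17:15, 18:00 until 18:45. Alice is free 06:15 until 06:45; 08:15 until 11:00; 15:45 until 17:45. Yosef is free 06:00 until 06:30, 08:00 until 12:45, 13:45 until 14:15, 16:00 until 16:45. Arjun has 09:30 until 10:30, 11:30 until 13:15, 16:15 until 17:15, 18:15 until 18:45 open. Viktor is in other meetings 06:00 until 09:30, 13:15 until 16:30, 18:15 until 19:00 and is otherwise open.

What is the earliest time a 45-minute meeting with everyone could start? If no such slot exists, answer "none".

none

Hana free: 11:30-14:30, 15:45-17:15, 18:00-18:45.
Alice free: 06:15-06:45, 08:15-11:00, 15:45-17:45.
Yosef free: 06:00-06:30, 08:00-12:45, 13:45-14:15, 16:00-16:45.
Arjun free: 09:30-10:30, 11:30-13:15, 16:15-17:15, 18:15-18:45.
Viktor free: 09:30-13:15, 16:30-18:15 (invert busy blocks within the working day).
Hana ∩ Alice: 15:45-17:15.
Hana ∩ Alice ∩ Yosef: 16:00-16:45.
Hana ∩ Alice ∩ Yosef ∩ Arjun: 16:15-16:45.
Hana ∩ Alice ∩ Yosef ∩ Arjun ∩ Viktor: 16:30-16:45.
No common window is at least 45 minutes long.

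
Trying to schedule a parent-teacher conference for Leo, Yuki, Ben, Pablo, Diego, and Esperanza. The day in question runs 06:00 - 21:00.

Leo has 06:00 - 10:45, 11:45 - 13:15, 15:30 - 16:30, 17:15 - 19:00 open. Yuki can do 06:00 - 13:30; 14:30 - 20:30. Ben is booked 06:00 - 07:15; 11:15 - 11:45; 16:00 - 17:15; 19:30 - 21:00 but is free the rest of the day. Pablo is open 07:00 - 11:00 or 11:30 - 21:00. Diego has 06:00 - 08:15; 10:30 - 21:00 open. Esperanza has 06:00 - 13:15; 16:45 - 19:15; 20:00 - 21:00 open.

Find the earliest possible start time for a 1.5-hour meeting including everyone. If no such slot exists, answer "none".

11:45

Leo free: 06:00-10:45, 11:45-13:15, 15:30-16:30, 17:15-19:00.
Yuki free: 06:00-13:30, 14:30-20:30.
Ben free: 07:15-11:15, 11:45-16:00, 17:15-19:30 (invert busy blocks within the working day).
Pablo free: 07:00-11:00, 11:30-21:00.
Diego free: 06:00-08:15, 10:30-21:00.
Esperanza free: 06:00-13:15, 16:45-19:15, 20:00-21:00.
Leo ∩ Yuki: 06:00-10:45, 11:45-13:15, 15:30-16:30, 17:15-19:00.
Leo ∩ Yuki ∩ Ben: 07:15-10:45, 11:45-13:15, 15:30-16:00, 17:15-19:00.
Leo ∩ Yuki ∩ Ben ∩ Pablo: 07:15-10:45, 11:45-13:15, 15:30-16:00, 17:15-19:00.
Leo ∩ Yuki ∩ Ben ∩ Pablo ∩ Diego: 07:15-08:15, 10:30-10:45, 11:45-13:15, 15:30-16:00, 17:15-19:00.
Leo ∩ Yuki ∩ Ben ∩ Pablo ∩ Diego ∩ Esperanza: 07:15-08:15, 10:30-10:45, 11:45-13:15, 17:15-19:00.
The first common window of at least 90 minutes is 11:45-13:15, so the earliest start is 11:45.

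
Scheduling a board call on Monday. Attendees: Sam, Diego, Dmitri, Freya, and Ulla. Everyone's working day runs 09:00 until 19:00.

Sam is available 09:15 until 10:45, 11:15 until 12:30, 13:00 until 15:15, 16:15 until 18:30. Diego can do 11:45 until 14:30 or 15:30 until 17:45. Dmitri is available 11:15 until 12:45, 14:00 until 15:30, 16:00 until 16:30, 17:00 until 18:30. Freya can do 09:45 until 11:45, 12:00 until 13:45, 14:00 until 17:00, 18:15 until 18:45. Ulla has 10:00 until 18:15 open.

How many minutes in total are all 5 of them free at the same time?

Sam ∩ Diego: 11:45-12:30, 13:00-14:30, 16:15-17:45.
Sam ∩ Diego ∩ Dmitri: 11:45-12:30, 14:00-14:30, 16:15-16:30, 17:00-17:45.
Sam ∩ Diego ∩ Dmitri ∩ Freya: 12:00-12:30, 14:00-14:30, 16:15-16:30.
Sam ∩ Diego ∩ Dmitri ∩ Freya ∩ Ulla: 12:00-12:30, 14:00-14:30, 16:15-16:30.
So the common availability across everyone is 12:00-12:30, 14:00-14:30, 16:15-16:30.
Summing the common windows: 30 + 30 + 15 = 75 minutes.

75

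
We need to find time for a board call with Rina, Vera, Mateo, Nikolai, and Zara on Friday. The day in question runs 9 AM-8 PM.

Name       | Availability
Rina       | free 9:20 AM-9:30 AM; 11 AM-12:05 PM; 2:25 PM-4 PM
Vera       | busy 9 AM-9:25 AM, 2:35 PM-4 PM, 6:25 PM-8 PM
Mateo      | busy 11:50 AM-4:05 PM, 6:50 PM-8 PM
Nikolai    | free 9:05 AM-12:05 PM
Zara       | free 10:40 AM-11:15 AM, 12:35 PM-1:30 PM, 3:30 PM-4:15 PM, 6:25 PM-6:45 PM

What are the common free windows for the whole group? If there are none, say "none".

Rina free: 09:20-09:30, 11:00-12:05, 14:25-16:00.
Vera free: 09:25-14:35, 16:00-18:25 (invert busy blocks within the working day).
Mateo free: 09:00-11:50, 16:05-18:50 (invert busy blocks within the working day).
Nikolai free: 09:05-12:05.
Zara free: 10:40-11:15, 12:35-13:30, 15:30-16:15, 18:25-18:45.
Rina ∩ Vera: 09:25-09:30, 11:00-12:05, 14:25-14:35.
Rina ∩ Vera ∩ Mateo: 09:25-09:30, 11:00-11:50.
Rina ∩ Vera ∩ Mateo ∩ Nikolai: 09:25-09:30, 11:00-11:50.
Rina ∩ Vera ∩ Mateo ∩ Nikolai ∩ Zara: 11:00-11:15.

11:00-11:15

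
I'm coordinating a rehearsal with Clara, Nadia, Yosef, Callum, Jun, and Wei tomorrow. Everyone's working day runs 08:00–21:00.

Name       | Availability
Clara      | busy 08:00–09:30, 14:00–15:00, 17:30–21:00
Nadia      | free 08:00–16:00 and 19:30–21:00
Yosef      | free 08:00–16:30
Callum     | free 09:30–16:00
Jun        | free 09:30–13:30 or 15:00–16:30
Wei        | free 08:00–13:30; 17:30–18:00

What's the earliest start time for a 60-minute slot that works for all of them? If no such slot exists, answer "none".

09:30

Clara free: 09:30-14:00, 15:00-17:30 (invert busy blocks within the working day).
Nadia free: 08:00-16:00, 19:30-21:00.
Yosef free: 08:00-16:30.
Callum free: 09:30-16:00.
Jun free: 09:30-13:30, 15:00-16:30.
Wei free: 08:00-13:30, 17:30-18:00.
Clara ∩ Nadia: 09:30-14:00, 15:00-16:00.
Clara ∩ Nadia ∩ Yosef: 09:30-14:00, 15:00-16:00.
Clara ∩ Nadia ∩ Yosef ∩ Callum: 09:30-14:00, 15:00-16:00.
Clara ∩ Nadia ∩ Yosef ∩ Callum ∩ Jun: 09:30-13:30, 15:00-16:00.
Clara ∩ Nadia ∩ Yosef ∩ Callum ∩ Jun ∩ Wei: 09:30-13:30.
The first common window of at least 60 minutes is 09:30-13:30, so the earliest start is 09:30.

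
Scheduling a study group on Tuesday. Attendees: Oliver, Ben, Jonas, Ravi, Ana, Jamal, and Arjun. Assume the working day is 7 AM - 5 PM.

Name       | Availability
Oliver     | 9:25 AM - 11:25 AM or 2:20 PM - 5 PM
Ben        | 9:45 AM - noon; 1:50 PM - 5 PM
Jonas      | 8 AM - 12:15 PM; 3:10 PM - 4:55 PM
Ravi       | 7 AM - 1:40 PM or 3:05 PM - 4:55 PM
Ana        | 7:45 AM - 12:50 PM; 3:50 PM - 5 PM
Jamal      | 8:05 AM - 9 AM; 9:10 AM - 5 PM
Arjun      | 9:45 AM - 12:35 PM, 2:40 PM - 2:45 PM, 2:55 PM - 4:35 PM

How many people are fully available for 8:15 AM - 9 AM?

4

Jonas, Ravi, Ana, and Jamal can make the full 08:15-09:00 slot — that's 4.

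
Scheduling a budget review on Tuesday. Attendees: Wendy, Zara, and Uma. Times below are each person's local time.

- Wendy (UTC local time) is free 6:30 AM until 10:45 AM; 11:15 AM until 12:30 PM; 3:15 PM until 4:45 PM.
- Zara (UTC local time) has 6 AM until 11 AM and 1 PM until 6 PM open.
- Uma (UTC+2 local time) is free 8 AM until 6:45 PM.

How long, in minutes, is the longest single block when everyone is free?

255

Wendy in UTC: 06:30-10:45, 11:15-12:30, 15:15-16:45.
Zara in UTC: 06:00-11:00, 13:00-18:00.
Uma in UTC: 06:00-16:45 (subtract 2h to convert from UTC+2).
Wendy ∩ Zara: 06:30-10:45, 15:15-16:45.
Wendy ∩ Zara ∩ Uma: 06:30-10:45, 15:15-16:45.
Those are the intersection windows.
The longest is 06:30-10:45 at 255 minutes.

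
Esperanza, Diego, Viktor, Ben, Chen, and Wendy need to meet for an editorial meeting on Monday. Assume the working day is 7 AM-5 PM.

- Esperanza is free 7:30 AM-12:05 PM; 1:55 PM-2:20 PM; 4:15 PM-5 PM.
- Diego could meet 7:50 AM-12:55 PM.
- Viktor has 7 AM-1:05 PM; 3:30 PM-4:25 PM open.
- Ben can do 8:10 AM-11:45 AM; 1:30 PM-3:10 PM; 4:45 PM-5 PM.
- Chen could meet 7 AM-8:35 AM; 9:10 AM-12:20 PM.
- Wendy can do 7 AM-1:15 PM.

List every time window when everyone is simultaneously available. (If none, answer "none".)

Esperanza ∩ Diego: 07:50-12:05.
Esperanza ∩ Diego ∩ Viktor: 07:50-12:05.
Esperanza ∩ Diego ∩ Viktor ∩ Ben: 08:10-11:45.
Esperanza ∩ Diego ∩ Viktor ∩ Ben ∩ Chen: 08:10-08:35, 09:10-11:45.
Esperanza ∩ Diego ∩ Viktor ∩ Ben ∩ Chen ∩ Wendy: 08:10-08:35, 09:10-11:45.

08:10-08:35, 09:10-11:45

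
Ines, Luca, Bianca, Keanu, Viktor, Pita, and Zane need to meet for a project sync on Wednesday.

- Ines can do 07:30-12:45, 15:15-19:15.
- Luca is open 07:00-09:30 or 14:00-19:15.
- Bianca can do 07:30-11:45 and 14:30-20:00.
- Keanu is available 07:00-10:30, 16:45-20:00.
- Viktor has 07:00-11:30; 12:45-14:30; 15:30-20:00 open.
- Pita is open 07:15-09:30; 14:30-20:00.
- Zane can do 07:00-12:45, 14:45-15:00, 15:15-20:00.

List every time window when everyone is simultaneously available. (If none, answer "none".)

07:30-09:30, 16:45-19:15

Ines ∩ Luca: 07:30-09:30, 15:15-19:15.
Ines ∩ Luca ∩ Bianca: 07:30-09:30, 15:15-19:15.
Ines ∩ Luca ∩ Bianca ∩ Keanu: 07:30-09:30, 16:45-19:15.
Ines ∩ Luca ∩ Bianca ∩ Keanu ∩ Viktor: 07:30-09:30, 16:45-19:15.
Ines ∩ Luca ∩ Bianca ∩ Keanu ∩ Viktor ∩ Pita: 07:30-09:30, 16:45-19:15.
Ines ∩ Luca ∩ Bianca ∩ Keanu ∩ Viktor ∩ Pita ∩ Zane: 07:30-09:30, 16:45-19:15.
Those are the intersection windows.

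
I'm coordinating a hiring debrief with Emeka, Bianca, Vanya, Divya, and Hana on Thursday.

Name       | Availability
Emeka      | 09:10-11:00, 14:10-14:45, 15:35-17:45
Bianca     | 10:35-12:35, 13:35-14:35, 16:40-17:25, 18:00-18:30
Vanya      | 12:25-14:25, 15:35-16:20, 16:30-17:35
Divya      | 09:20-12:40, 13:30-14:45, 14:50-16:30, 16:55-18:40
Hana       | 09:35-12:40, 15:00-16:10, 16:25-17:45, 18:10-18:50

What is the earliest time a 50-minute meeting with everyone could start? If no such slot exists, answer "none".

none

Emeka ∩ Bianca: 10:35-11:00, 14:10-14:35, 16:40-17:25.
Emeka ∩ Bianca ∩ Vanya: 14:10-14:25, 16:40-17:25.
Emeka ∩ Bianca ∩ Vanya ∩ Divya: 14:10-14:25, 16:55-17:25.
Emeka ∩ Bianca ∩ Vanya ∩ Divya ∩ Hana: 16:55-17:25.
No common window is at least 50 minutes long.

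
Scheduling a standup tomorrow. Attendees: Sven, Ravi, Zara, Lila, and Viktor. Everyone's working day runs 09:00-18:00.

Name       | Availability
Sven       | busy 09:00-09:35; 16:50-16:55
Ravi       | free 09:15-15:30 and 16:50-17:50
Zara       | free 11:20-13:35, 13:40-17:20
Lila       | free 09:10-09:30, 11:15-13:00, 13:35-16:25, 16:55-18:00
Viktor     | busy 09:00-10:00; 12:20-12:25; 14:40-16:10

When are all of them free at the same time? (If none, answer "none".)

11:20-12:20, 12:25-13:00, 13:40-14:40, 16:55-17:20

Sven free: 09:35-16:50, 16:55-18:00 (invert busy blocks within the working day).
Ravi free: 09:15-15:30, 16:50-17:50.
Zara free: 11:20-13:35, 13:40-17:20.
Lila free: 09:10-09:30, 11:15-13:00, 13:35-16:25, 16:55-18:00.
Viktor free: 10:00-12:20, 12:25-14:40, 16:10-18:00 (invert busy blocks within the working day).
Sven ∩ Ravi: 09:35-15:30, 16:55-17:50.
Sven ∩ Ravi ∩ Zara: 11:20-13:35, 13:40-15:30, 16:55-17:20.
Sven ∩ Ravi ∩ Zara ∩ Lila: 11:20-13:00, 13:40-15:30, 16:55-17:20.
Sven ∩ Ravi ∩ Zara ∩ Lila ∩ Viktor: 11:20-12:20, 12:25-13:00, 13:40-14:40, 16:55-17:20.
So the common availability across everyone is 11:20-12:20, 12:25-13:00, 13:40-14:40, 16:55-17:20.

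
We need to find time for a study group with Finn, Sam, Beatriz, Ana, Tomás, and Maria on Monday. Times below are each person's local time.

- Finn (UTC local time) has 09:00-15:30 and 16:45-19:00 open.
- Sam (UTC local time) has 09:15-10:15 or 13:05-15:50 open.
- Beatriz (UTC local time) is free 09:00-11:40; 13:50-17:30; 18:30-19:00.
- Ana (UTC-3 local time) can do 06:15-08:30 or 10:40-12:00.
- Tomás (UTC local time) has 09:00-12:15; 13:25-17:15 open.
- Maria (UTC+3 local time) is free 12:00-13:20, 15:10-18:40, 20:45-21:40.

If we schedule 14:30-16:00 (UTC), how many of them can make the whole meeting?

Finn in UTC: 09:00-15:30, 16:45-19:00.
Sam in UTC: 09:15-10:15, 13:05-15:50.
Beatriz in UTC: 09:00-11:40, 13:50-17:30, 18:30-19:00.
Ana in UTC: 09:15-11:30, 13:40-15:00 (add 3h to convert from UTC-3).
Tomás in UTC: 09:00-12:15, 13:25-17:15.
Maria in UTC: 09:00-10:20, 12:10-15:40, 17:45-18:40 (subtract 3h to convert from UTC+3).
Beatriz and Tomás can make the full 14:30-16:00 slot — that's 2.

2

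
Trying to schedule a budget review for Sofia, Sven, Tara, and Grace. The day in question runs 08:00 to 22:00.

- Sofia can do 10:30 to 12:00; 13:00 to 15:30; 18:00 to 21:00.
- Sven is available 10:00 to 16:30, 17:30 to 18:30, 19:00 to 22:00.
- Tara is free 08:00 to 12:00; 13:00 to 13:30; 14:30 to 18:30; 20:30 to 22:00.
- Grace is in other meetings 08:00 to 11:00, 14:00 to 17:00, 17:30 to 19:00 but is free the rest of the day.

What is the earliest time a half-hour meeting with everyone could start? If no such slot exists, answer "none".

11:00

Sofia free: 10:30-12:00, 13:00-15:30, 18:00-21:00.
Sven free: 10:00-16:30, 17:30-18:30, 19:00-22:00.
Tara free: 08:00-12:00, 13:00-13:30, 14:30-18:30, 20:30-22:00.
Grace free: 11:00-14:00, 17:00-17:30, 19:00-22:00 (invert busy blocks within the working day).
Sofia ∩ Sven: 10:30-12:00, 13:00-15:30, 18:00-18:30, 19:00-21:00.
Sofia ∩ Sven ∩ Tara: 10:30-12:00, 13:00-13:30, 14:30-15:30, 18:00-18:30, 20:30-21:00.
Sofia ∩ Sven ∩ Tara ∩ Grace: 11:00-12:00, 13:00-13:30, 20:30-21:00.
The first common window of at least 30 minutes is 11:00-12:00, so the earliest start is 11:00.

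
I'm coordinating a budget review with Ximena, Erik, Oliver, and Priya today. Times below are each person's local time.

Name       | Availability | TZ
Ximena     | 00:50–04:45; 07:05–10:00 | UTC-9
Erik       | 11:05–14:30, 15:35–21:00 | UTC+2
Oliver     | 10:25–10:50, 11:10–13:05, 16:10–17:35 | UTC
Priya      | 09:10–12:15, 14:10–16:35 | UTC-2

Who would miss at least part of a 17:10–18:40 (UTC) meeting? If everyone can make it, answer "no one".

Oliver, Priya

Ximena in UTC: 09:50-13:45, 16:05-19:00 (add 9h to convert from UTC-9).
Erik in UTC: 09:05-12:30, 13:35-19:00 (subtract 2h to convert from UTC+2).
Oliver in UTC: 10:25-10:50, 11:10-13:05, 16:10-17:35.
Priya in UTC: 11:10-14:15, 16:10-18:35 (add 2h to convert from UTC-2).
Ximena: free for 17:10-18:40. Erik: free for 17:10-18:40. Oliver: not fully free for 17:10-18:40. Priya: not fully free for 17:10-18:40.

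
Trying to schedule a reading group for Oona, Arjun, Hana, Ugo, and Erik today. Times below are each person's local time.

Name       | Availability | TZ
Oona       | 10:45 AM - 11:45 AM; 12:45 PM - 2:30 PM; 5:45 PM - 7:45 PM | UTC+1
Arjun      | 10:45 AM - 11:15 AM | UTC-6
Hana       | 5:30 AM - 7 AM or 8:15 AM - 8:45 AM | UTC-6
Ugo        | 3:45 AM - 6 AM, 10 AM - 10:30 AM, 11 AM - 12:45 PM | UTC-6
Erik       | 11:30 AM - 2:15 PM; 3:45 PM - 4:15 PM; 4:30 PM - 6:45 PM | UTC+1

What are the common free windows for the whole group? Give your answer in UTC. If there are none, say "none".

none

Oona in UTC: 09:45-10:45, 11:45-13:30, 16:45-18:45 (subtract 1h to convert from UTC+1).
Arjun in UTC: 16:45-17:15 (add 6h to convert from UTC-6).
Hana in UTC: 11:30-13:00, 14:15-14:45 (add 6h to convert from UTC-6).
Ugo in UTC: 09:45-12:00, 16:00-16:30, 17:00-18:45 (add 6h to convert from UTC-6).
Erik in UTC: 10:30-13:15, 14:45-15:15, 15:30-17:45 (subtract 1h to convert from UTC+1).
Oona ∩ Arjun: 16:45-17:15.
Oona ∩ Arjun ∩ Hana: ∅.
Oona ∩ Arjun ∩ Hana ∩ Ugo: ∅.
Oona ∩ Arjun ∩ Hana ∩ Ugo ∩ Erik: ∅.
There is no time when everyone is free.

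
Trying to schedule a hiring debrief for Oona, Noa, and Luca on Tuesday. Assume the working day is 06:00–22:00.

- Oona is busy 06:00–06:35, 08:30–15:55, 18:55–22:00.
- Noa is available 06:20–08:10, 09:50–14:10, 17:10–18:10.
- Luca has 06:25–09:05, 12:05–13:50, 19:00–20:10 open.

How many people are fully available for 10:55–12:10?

Oona free: 06:35-08:30, 15:55-18:55 (invert busy blocks within the working day).
Noa free: 06:20-08:10, 09:50-14:10, 17:10-18:10.
Luca free: 06:25-09:05, 12:05-13:50, 19:00-20:10.
Noa can make the full 10:55-12:10 slot — that's 1.

1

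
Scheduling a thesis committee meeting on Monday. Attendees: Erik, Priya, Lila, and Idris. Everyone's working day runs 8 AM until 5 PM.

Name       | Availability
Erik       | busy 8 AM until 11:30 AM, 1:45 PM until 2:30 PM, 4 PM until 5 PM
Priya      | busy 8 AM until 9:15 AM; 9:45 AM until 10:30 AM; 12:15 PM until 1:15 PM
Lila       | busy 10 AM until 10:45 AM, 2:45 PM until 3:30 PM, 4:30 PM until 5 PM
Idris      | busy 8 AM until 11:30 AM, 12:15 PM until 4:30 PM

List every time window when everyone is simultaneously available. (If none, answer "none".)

Erik free: 11:30-13:45, 14:30-16:00 (invert busy blocks within the working day).
Priya free: 09:15-09:45, 10:30-12:15, 13:15-17:00 (invert busy blocks within the working day).
Lila free: 08:00-10:00, 10:45-14:45, 15:30-16:30 (invert busy blocks within the working day).
Idris free: 11:30-12:15, 16:30-17:00 (invert busy blocks within the working day).
Erik ∩ Priya: 11:30-12:15, 13:15-13:45, 14:30-16:00.
Erik ∩ Priya ∩ Lila: 11:30-12:15, 13:15-13:45, 14:30-14:45, 15:30-16:00.
Erik ∩ Priya ∩ Lila ∩ Idris: 11:30-12:15.

11:30-12:15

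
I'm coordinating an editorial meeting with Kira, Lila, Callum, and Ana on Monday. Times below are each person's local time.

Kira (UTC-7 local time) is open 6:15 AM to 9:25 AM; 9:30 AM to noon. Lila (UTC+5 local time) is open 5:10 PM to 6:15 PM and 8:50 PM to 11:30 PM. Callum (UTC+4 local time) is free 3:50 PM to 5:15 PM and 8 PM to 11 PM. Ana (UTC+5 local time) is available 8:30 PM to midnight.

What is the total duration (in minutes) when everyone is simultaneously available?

145

Kira in UTC: 13:15-16:25, 16:30-19:00 (add 7h to convert from UTC-7).
Lila in UTC: 12:10-13:15, 15:50-18:30 (subtract 5h to convert from UTC+5).
Callum in UTC: 11:50-13:15, 16:00-19:00 (subtract 4h to convert from UTC+4).
Ana in UTC: 15:30-19:00 (subtract 5h to convert from UTC+5).
Kira ∩ Lila: 15:50-16:25, 16:30-18:30.
Kira ∩ Lila ∩ Callum: 16:00-16:25, 16:30-18:30.
Kira ∩ Lila ∩ Callum ∩ Ana: 16:00-16:25, 16:30-18:30.
Summing the common windows: 25 + 120 = 145 minutes.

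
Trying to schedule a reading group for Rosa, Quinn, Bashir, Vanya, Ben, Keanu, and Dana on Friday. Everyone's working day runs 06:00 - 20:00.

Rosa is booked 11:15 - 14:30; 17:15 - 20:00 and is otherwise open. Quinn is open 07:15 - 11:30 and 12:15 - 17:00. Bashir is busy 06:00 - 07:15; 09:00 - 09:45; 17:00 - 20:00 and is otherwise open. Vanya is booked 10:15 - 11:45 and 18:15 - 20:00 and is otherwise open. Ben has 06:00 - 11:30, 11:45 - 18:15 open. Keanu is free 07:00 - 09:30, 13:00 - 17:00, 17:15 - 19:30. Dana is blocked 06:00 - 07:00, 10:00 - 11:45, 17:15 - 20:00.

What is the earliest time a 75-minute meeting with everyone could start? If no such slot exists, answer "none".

Rosa free: 06:00-11:15, 14:30-17:15 (invert busy blocks within the working day).
Quinn free: 07:15-11:30, 12:15-17:00.
Bashir free: 07:15-09:00, 09:45-17:00 (invert busy blocks within the working day).
Vanya free: 06:00-10:15, 11:45-18:15 (invert busy blocks within the working day).
Ben free: 06:00-11:30, 11:45-18:15.
Keanu free: 07:00-09:30, 13:00-17:00, 17:15-19:30.
Dana free: 07:00-10:00, 11:45-17:15 (invert busy blocks within the working day).
Rosa ∩ Quinn: 07:15-11:15, 14:30-17:00.
Rosa ∩ Quinn ∩ Bashir: 07:15-09:00, 09:45-11:15, 14:30-17:00.
Rosa ∩ Quinn ∩ Bashir ∩ Vanya: 07:15-09:00, 09:45-10:15, 14:30-17:00.
Rosa ∩ Quinn ∩ Bashir ∩ Vanya ∩ Ben: 07:15-09:00, 09:45-10:15, 14:30-17:00.
Rosa ∩ Quinn ∩ Bashir ∩ Vanya ∩ Ben ∩ Keanu: 07:15-09:00, 14:30-17:00.
Rosa ∩ Quinn ∩ Bashir ∩ Vanya ∩ Ben ∩ Keanu ∩ Dana: 07:15-09:00, 14:30-17:00.
Those are the intersection windows.
The first common window of at least 75 minutes is 07:15-09:00, so the earliest start is 07:15.

07:15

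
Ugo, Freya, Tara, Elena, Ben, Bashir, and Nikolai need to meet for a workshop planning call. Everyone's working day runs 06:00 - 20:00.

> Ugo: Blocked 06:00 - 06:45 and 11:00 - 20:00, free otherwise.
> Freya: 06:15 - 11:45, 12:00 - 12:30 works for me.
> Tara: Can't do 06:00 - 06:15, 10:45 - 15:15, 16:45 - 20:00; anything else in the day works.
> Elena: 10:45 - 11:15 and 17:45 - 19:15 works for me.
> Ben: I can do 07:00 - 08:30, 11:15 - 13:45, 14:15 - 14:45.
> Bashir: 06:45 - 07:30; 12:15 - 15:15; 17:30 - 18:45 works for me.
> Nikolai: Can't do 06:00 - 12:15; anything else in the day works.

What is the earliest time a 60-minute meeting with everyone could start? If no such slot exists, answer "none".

Ugo free: 06:45-11:00 (invert busy blocks within the working day).
Freya free: 06:15-11:45, 12:00-12:30.
Tara free: 06:15-10:45, 15:15-16:45 (invert busy blocks within the working day).
Elena free: 10:45-11:15, 17:45-19:15.
Ben free: 07:00-08:30, 11:15-13:45, 14:15-14:45.
Bashir free: 06:45-07:30, 12:15-15:15, 17:30-18:45.
Nikolai free: 12:15-20:00 (invert busy blocks within the working day).
Ugo ∩ Freya: 06:45-11:00.
Ugo ∩ Freya ∩ Tara: 06:45-10:45.
Ugo ∩ Freya ∩ Tara ∩ Elena: ∅.
Ugo ∩ Freya ∩ Tara ∩ Elena ∩ Ben: ∅.
Ugo ∩ Freya ∩ Tara ∩ Elena ∩ Ben ∩ Bashir: ∅.
Ugo ∩ Freya ∩ Tara ∩ Elena ∩ Ben ∩ Bashir ∩ Nikolai: ∅.
There is no time when everyone is free.
No common window is at least 60 minutes long.

none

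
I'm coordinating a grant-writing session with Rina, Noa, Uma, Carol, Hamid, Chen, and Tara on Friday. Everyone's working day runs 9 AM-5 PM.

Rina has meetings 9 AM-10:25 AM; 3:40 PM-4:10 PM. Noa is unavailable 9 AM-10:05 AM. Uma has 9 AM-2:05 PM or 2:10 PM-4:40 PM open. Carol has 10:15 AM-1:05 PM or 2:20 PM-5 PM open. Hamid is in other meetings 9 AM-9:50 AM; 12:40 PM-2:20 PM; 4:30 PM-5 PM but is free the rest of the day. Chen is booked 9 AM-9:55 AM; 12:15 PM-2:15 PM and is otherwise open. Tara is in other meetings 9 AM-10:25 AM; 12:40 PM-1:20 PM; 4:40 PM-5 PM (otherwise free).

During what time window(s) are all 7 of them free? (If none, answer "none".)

10:25-12:15, 14:20-15:40, 16:10-16:30

Rina free: 10:25-15:40, 16:10-17:00 (invert busy blocks within the working day).
Noa free: 10:05-17:00 (invert busy blocks within the working day).
Uma free: 09:00-14:05, 14:10-16:40.
Carol free: 10:15-13:05, 14:20-17:00.
Hamid free: 09:50-12:40, 14:20-16:30 (invert busy blocks within the working day).
Chen free: 09:55-12:15, 14:15-17:00 (invert busy blocks within the working day).
Tara free: 10:25-12:40, 13:20-16:40 (invert busy blocks within the working day).
Rina ∩ Noa: 10:25-15:40, 16:10-17:00.
Rina ∩ Noa ∩ Uma: 10:25-14:05, 14:10-15:40, 16:10-16:40.
Rina ∩ Noa ∩ Uma ∩ Carol: 10:25-13:05, 14:20-15:40, 16:10-16:40.
Rina ∩ Noa ∩ Uma ∩ Carol ∩ Hamid: 10:25-12:40, 14:20-15:40, 16:10-16:30.
Rina ∩ Noa ∩ Uma ∩ Carol ∩ Hamid ∩ Chen: 10:25-12:15, 14:20-15:40, 16:10-16:30.
Rina ∩ Noa ∩ Uma ∩ Carol ∩ Hamid ∩ Chen ∩ Tara: 10:25-12:15, 14:20-15:40, 16:10-16:30.
Those are the intersection windows.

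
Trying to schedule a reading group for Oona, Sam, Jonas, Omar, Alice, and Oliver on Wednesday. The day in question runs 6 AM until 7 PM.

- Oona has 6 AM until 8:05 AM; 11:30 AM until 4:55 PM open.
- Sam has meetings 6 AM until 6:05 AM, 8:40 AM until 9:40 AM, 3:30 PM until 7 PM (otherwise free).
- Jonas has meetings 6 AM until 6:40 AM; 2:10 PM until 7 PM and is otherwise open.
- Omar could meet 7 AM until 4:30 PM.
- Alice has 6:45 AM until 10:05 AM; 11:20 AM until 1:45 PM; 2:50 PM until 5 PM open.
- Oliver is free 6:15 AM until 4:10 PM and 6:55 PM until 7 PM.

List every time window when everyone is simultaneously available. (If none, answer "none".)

Oona free: 06:00-08:05, 11:30-16:55.
Sam free: 06:05-08:40, 09:40-15:30 (invert busy blocks within the working day).
Jonas free: 06:40-14:10 (invert busy blocks within the working day).
Omar free: 07:00-16:30.
Alice free: 06:45-10:05, 11:20-13:45, 14:50-17:00.
Oliver free: 06:15-16:10, 18:55-19:00.
Oona ∩ Sam: 06:05-08:05, 11:30-15:30.
Oona ∩ Sam ∩ Jonas: 06:40-08:05, 11:30-14:10.
Oona ∩ Sam ∩ Jonas ∩ Omar: 07:00-08:05, 11:30-14:10.
Oona ∩ Sam ∩ Jonas ∩ Omar ∩ Alice: 07:00-08:05, 11:30-13:45.
Oona ∩ Sam ∩ Jonas ∩ Omar ∩ Alice ∩ Oliver: 07:00-08:05, 11:30-13:45.

07:00-08:05, 11:30-13:45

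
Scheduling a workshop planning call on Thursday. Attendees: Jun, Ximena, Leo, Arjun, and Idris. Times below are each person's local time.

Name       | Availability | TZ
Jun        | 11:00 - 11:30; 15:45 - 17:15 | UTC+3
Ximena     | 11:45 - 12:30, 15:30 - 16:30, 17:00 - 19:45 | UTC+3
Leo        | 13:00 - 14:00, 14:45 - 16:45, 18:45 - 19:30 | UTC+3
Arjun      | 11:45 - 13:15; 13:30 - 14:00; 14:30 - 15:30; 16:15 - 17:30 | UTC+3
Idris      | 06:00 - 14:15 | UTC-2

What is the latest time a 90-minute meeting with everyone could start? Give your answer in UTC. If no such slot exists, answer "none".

Jun in UTC: 08:00-08:30, 12:45-14:15 (subtract 3h to convert from UTC+3).
Ximena in UTC: 08:45-09:30, 12:30-13:30, 14:00-16:45 (subtract 3h to convert from UTC+3).
Leo in UTC: 10:00-11:00, 11:45-13:45, 15:45-16:30 (subtract 3h to convert from UTC+3).
Arjun in UTC: 08:45-10:15, 10:30-11:00, 11:30-12:30, 13:15-14:30 (subtract 3h to convert from UTC+3).
Idris in UTC: 08:00-16:15 (add 2h to convert from UTC-2).
Jun ∩ Ximena: 12:45-13:30, 14:00-14:15.
Jun ∩ Ximena ∩ Leo: 12:45-13:30.
Jun ∩ Ximena ∩ Leo ∩ Arjun: 13:15-13:30.
Jun ∩ Ximena ∩ Leo ∩ Arjun ∩ Idris: 13:15-13:30.
Those are the intersection windows.
No common window is at least 90 minutes long.

none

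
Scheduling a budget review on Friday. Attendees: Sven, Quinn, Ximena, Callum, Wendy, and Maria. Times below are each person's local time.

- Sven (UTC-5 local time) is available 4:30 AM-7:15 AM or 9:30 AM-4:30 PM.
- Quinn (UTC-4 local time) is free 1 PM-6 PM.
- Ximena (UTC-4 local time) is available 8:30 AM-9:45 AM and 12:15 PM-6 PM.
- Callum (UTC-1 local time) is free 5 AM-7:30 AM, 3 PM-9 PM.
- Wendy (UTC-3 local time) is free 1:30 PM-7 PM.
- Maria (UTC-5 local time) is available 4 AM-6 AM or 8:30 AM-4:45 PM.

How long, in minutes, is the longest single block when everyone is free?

270

Sven in UTC: 09:30-12:15, 14:30-21:30 (add 5h to convert from UTC-5).
Quinn in UTC: 17:00-22:00 (add 4h to convert from UTC-4).
Ximena in UTC: 12:30-13:45, 16:15-22:00 (add 4h to convert from UTC-4).
Callum in UTC: 06:00-08:30, 16:00-22:00 (add 1h to convert from UTC-1).
Wendy in UTC: 16:30-22:00 (add 3h to convert from UTC-3).
Maria in UTC: 09:00-11:00, 13:30-21:45 (add 5h to convert from UTC-5).
Sven ∩ Quinn: 17:00-21:30.
Sven ∩ Quinn ∩ Ximena: 17:00-21:30.
Sven ∩ Quinn ∩ Ximena ∩ Callum: 17:00-21:30.
Sven ∩ Quinn ∩ Ximena ∩ Callum ∩ Wendy: 17:00-21:30.
Sven ∩ Quinn ∩ Ximena ∩ Callum ∩ Wendy ∩ Maria: 17:00-21:30.
The longest is 17:00-21:30 at 270 minutes.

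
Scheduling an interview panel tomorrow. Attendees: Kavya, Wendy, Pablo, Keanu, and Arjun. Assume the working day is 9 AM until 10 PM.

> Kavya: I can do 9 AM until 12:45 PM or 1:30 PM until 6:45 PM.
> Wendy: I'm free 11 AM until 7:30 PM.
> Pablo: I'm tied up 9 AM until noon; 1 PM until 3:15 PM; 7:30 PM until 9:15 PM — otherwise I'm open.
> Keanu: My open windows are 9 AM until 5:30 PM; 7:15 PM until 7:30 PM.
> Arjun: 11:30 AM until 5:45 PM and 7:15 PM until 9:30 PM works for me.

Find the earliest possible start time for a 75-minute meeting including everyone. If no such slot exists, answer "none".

15:15

Kavya free: 09:00-12:45, 13:30-18:45.
Wendy free: 11:00-19:30.
Pablo free: 12:00-13:00, 15:15-19:30, 21:15-22:00 (invert busy blocks within the working day).
Keanu free: 09:00-17:30, 19:15-19:30.
Arjun free: 11:30-17:45, 19:15-21:30.
Kavya ∩ Wendy: 11:00-12:45, 13:30-18:45.
Kavya ∩ Wendy ∩ Pablo: 12:00-12:45, 15:15-18:45.
Kavya ∩ Wendy ∩ Pablo ∩ Keanu: 12:00-12:45, 15:15-17:30.
Kavya ∩ Wendy ∩ Pablo ∩ Keanu ∩ Arjun: 12:00-12:45, 15:15-17:30.
The first common window of at least 75 minutes is 15:15-17:30, so the earliest start is 15:15.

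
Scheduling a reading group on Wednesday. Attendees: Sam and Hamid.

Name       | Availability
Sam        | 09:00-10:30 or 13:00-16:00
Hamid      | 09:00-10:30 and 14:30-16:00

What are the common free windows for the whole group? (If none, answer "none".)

09:00-10:30, 14:30-16:00

Sam ∩ Hamid: 09:00-10:30, 14:30-16:00.
So the common availability across everyone is 09:00-10:30, 14:30-16:00.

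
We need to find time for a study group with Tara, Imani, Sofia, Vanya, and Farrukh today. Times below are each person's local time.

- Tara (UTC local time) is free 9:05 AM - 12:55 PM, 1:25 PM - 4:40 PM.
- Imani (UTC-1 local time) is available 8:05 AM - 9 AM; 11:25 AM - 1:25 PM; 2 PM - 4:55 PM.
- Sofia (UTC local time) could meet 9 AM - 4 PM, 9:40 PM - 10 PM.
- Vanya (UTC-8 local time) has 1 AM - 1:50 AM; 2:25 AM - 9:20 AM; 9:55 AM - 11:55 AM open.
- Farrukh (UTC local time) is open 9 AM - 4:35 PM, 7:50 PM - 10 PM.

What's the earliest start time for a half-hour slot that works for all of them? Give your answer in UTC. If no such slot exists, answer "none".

Tara in UTC: 09:05-12:55, 13:25-16:40.
Imani in UTC: 09:05-10:00, 12:25-14:25, 15:00-17:55 (add 1h to convert from UTC-1).
Sofia in UTC: 09:00-16:00, 21:40-22:00.
Vanya in UTC: 09:00-09:50, 10:25-17:20, 17:55-19:55 (add 8h to convert from UTC-8).
Farrukh in UTC: 09:00-16:35, 19:50-22:00.
Tara ∩ Imani: 09:05-10:00, 12:25-12:55, 13:25-14:25, 15:00-16:40.
Tara ∩ Imani ∩ Sofia: 09:05-10:00, 12:25-12:55, 13:25-14:25, 15:00-16:00.
Tara ∩ Imani ∩ Sofia ∩ Vanya: 09:05-09:50, 12:25-12:55, 13:25-14:25, 15:00-16:00.
Tara ∩ Imani ∩ Sofia ∩ Vanya ∩ Farrukh: 09:05-09:50, 12:25-12:55, 13:25-14:25, 15:00-16:00.
So the common availability across everyone is 09:05-09:50, 12:25-12:55, 13:25-14:25, 15:00-16:00.
The first common window of at least 30 minutes is 09:05-09:50, so the earliest start is 09:05.

09:05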